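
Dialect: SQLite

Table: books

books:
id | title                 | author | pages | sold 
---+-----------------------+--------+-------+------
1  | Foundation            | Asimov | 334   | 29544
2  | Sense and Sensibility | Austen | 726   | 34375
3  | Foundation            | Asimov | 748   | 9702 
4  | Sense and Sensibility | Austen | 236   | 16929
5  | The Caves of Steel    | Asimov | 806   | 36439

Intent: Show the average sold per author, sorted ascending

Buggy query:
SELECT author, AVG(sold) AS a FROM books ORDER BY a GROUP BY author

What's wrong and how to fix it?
Bug: GROUP BY must precede ORDER BY

Fix: Move ORDER BY to the end, after GROUP BY

Corrected query:
SELECT author, AVG(sold) AS a FROM books GROUP BY author ORDER BY a

Result:
author | a           
-------+-------------
Asimov | 25228.333333
Austen | 25652       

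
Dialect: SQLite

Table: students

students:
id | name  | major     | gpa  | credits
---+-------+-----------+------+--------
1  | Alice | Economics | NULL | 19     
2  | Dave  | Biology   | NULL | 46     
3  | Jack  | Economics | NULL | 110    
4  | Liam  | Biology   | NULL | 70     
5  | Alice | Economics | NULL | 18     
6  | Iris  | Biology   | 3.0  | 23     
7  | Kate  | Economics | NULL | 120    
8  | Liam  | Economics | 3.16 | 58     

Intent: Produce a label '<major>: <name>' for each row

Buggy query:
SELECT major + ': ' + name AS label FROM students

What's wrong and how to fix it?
Bug: SQLite uses || for string concatenation; + coerces text to numbers (yielding 0)

Fix: Replace + with || to concatenate text

Corrected query:
SELECT major || ': ' || name AS label FROM students

Result:
label           
----------------
Economics: Alice
Biology: Dave   
Economics: Jack 
Biology: Liam   
Economics: Alice
Biology: Iris   
Economics: Kate 
Economics: Liam 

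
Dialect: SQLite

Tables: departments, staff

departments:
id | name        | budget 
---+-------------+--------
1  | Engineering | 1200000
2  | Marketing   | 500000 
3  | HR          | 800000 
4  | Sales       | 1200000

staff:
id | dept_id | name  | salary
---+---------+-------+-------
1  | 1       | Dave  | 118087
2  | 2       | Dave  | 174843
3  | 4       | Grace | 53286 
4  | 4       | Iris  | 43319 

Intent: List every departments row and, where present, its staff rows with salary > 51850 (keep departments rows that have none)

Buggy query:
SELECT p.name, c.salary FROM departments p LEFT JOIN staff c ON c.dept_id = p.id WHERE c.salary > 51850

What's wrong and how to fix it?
Bug: A WHERE condition on the right-hand table after LEFT JOIN drops unmatched parents

Fix: Put 'c.salary > 51850' in the JOIN's ON clause instead of WHERE

Corrected query:
SELECT p.name, c.salary FROM departments p LEFT JOIN staff c ON c.dept_id = p.id AND c.salary > 51850

Result:
name        | salary
------------+-------
Engineering | 118087
Marketing   | 174843
HR          | NULL  
Sales       | 53286 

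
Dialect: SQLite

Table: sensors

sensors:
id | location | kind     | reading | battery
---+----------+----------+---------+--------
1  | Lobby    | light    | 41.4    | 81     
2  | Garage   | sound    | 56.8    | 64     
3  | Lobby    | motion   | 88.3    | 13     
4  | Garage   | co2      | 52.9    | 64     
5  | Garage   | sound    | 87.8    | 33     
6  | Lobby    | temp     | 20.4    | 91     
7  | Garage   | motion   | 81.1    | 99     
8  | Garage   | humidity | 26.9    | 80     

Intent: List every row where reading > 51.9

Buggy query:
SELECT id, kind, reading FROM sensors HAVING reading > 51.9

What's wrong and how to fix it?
Bug: This is a non-aggregate query (no GROUP BY, no aggregates), so in SQLite the HAVING clause is invalid here; a row-level condition belongs in WHERE

Fix: Replace HAVING with WHERE since the condition applies to individual rows

Corrected query:
SELECT id, kind, reading FROM sensors WHERE reading > 51.9

Result:
id | kind   | reading
---+--------+--------
2  | sound  | 56.8   
3  | motion | 88.3   
4  | co2    | 52.9   
5  | sound  | 87.8   
7  | motion | 81.1   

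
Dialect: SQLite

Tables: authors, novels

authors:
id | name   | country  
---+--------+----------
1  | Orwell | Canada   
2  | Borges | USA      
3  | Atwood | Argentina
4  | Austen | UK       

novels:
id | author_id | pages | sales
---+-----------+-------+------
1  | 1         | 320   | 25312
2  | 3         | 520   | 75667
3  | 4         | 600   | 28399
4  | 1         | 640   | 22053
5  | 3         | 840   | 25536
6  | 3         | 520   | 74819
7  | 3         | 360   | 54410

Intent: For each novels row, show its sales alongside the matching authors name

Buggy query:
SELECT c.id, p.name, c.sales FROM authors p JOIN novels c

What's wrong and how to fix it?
Bug: JOIN with no ON clause produces a cartesian product; every novels row pairs with every authors row

Fix: Specify the join condition linking the foreign key to the parent id

Corrected query:
SELECT c.id, p.name, c.sales FROM authors p JOIN novels c ON c.author_id = p.id

Result:
id | name   | sales
---+--------+------
1  | Orwell | 25312
2  | Atwood | 75667
3  | Austen | 28399
4  | Orwell | 22053
5  | Atwood | 25536
6  | Atwood | 74819
7  | Atwood | 54410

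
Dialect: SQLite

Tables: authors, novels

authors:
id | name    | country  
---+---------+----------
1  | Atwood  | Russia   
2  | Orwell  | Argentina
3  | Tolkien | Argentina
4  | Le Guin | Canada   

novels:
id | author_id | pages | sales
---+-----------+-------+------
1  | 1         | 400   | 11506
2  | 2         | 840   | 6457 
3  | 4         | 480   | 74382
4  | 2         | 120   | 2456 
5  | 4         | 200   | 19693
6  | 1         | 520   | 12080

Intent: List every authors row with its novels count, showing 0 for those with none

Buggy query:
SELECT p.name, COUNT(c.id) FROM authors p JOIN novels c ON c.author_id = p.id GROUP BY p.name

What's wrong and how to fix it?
Bug: An inner join excludes parents with zero children

Fix: Switch to LEFT JOIN to retain unmatched parent rows

Corrected query:
SELECT p.name, COUNT(c.id) FROM authors p LEFT JOIN novels c ON c.author_id = p.id GROUP BY p.name

Result:
name    | COUNT(c.id)
--------+------------
Atwood  | 2          
Le Guin | 2          
Orwell  | 2          
Tolkien | 0          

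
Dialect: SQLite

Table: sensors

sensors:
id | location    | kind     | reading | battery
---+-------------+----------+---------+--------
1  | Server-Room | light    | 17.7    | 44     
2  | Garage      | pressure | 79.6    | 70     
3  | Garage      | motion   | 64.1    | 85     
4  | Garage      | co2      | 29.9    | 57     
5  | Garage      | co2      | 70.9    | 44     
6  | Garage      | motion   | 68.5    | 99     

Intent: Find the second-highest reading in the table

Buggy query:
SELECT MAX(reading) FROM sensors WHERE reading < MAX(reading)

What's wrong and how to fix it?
Bug: MAX(reading) on the right of the comparison is an aggregate-in-WHERE error

Fix: Compute the overall MAX in a subquery, then take MAX of rows below it

Corrected query:
SELECT MAX(reading) FROM sensors WHERE reading < (SELECT MAX(reading) FROM sensors)

Result:
MAX(reading)
------------
70.9        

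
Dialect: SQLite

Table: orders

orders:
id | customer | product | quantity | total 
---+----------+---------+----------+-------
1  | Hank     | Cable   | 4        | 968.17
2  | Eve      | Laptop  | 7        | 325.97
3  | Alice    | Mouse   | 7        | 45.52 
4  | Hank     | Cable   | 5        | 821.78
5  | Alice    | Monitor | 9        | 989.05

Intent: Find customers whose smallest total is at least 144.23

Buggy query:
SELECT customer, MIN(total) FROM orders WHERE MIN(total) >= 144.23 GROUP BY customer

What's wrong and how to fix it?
Bug: Aggregates like MIN are computed per group after WHERE runs

Fix: Replace WHERE with HAVING after the GROUP BY

Corrected query:
SELECT customer, MIN(total) FROM orders GROUP BY customer HAVING MIN(total) >= 144.23

Result:
customer | MIN(total)
---------+-----------
Eve      | 325.97    
Hank     | 821.78    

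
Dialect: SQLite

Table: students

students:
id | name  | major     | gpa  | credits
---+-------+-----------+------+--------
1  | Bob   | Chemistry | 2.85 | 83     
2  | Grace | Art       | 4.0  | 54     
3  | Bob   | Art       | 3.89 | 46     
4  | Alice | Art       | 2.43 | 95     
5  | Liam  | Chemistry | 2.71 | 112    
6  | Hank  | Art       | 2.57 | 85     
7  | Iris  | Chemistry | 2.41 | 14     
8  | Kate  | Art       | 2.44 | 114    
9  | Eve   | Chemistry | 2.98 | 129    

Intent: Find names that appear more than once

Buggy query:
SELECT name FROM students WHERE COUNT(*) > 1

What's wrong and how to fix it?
Bug: WHERE can't reference COUNT(*); aggregates are computed after WHERE

Fix: Group first, then use HAVING for the count condition

Corrected query:
SELECT name FROM students GROUP BY name HAVING COUNT(*) > 1

Result:
name
----
Bob 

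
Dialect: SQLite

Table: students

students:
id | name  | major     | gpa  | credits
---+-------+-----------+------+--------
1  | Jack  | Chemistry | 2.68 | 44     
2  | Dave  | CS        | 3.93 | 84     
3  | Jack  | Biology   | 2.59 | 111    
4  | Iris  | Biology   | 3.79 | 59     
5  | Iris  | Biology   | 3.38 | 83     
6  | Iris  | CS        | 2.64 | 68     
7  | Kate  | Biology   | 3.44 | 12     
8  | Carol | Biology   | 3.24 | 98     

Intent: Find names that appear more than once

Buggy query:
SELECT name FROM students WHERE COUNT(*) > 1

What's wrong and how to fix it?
Bug: COUNT(*) is an aggregate and cannot be used in WHERE

Fix: GROUP BY name, then filter groups with HAVING COUNT(*) > 1

Corrected query:
SELECT name FROM students GROUP BY name HAVING COUNT(*) > 1

Result:
name
----
Iris
Jack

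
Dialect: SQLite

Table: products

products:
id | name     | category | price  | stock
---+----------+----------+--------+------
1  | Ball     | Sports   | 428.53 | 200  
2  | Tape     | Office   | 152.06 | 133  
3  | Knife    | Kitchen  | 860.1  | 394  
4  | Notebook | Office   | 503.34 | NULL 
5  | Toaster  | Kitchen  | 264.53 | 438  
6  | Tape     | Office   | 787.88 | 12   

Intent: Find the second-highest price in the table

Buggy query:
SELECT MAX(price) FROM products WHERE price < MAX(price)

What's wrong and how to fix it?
Bug: The inner MAX is an aggregate inside WHERE, which is not allowed

Fix: Put the inner MAX in a scalar subquery

Corrected query:
SELECT MAX(price) FROM products WHERE price < (SELECT MAX(price) FROM products)

Result:
MAX(price)
----------
787.88    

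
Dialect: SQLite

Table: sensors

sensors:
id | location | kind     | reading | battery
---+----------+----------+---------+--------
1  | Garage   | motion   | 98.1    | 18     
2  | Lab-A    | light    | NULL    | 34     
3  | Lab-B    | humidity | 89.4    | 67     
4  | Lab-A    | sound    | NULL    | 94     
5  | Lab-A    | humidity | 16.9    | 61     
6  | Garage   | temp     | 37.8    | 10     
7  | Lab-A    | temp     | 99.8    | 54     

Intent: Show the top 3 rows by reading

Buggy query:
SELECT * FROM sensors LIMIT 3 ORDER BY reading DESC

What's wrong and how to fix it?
Bug: LIMIT must come after ORDER BY

Fix: Sort with ORDER BY, then apply LIMIT

Corrected query:
SELECT * FROM sensors ORDER BY reading DESC LIMIT 3

Result:
id | location | kind     | reading | battery
---+----------+----------+---------+--------
7  | Lab-A    | temp     | 99.8    | 54     
1  | Garage   | motion   | 98.1    | 18     
3  | Lab-B    | humidity | 89.4    | 67     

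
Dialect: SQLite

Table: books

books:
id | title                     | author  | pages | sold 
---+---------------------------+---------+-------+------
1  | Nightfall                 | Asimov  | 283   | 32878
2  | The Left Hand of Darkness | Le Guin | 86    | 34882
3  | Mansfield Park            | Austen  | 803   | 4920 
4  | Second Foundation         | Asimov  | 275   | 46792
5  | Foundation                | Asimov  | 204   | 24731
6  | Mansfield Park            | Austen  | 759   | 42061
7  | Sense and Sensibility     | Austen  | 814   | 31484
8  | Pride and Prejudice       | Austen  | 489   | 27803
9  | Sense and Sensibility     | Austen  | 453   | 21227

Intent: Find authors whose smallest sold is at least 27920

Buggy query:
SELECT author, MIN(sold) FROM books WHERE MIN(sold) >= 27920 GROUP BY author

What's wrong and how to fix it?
Bug: MIN() in WHERE is a misuse of aggregate

Fix: Use HAVING for the per-group MIN condition

Corrected query:
SELECT author, MIN(sold) FROM books GROUP BY author HAVING MIN(sold) >= 27920

Result:
author  | MIN(sold)
--------+----------
Le Guin | 34882    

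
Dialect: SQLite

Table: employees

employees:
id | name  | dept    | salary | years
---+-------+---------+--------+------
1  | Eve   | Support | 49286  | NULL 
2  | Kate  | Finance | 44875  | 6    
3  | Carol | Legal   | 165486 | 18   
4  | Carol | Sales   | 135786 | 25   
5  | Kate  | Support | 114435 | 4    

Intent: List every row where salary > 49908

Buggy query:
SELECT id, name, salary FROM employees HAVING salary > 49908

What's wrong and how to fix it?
Bug: This is a non-aggregate query (no GROUP BY, no aggregates), so in SQLite the HAVING clause is invalid here; a row-level condition belongs in WHERE

Fix: Use WHERE for row-level filtering

Corrected query:
SELECT id, name, salary FROM employees WHERE salary > 49908

Result:
id | name  | salary
---+-------+-------
3  | Carol | 165486
4  | Carol | 135786
5  | Kate  | 114435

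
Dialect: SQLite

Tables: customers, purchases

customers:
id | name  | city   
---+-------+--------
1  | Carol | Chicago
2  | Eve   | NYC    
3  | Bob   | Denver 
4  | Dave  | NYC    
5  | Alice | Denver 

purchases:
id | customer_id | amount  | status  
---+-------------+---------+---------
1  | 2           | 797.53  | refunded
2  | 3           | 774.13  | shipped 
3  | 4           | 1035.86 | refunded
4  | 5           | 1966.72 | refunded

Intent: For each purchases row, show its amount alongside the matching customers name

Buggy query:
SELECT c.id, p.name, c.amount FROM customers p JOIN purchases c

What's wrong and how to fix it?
Bug: JOIN with no ON clause produces a cartesian product; every purchases row pairs with every customers row

Fix: Specify the join condition linking the foreign key to the parent id

Corrected query:
SELECT c.id, p.name, c.amount FROM customers p JOIN purchases c ON c.customer_id = p.id

Result:
id | name  | amount 
---+-------+--------
1  | Eve   | 797.53 
2  | Bob   | 774.13 
3  | Dave  | 1035.86
4  | Alice | 1966.72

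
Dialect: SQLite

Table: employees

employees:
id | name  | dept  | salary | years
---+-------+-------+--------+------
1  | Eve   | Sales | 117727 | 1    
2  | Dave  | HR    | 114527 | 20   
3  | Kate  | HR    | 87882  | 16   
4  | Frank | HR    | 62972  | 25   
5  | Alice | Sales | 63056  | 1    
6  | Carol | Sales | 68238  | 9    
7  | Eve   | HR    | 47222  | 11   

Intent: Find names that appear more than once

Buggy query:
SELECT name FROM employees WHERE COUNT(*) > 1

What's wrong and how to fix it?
Bug: COUNT(*) is an aggregate and cannot be used in WHERE

Fix: GROUP BY name, then filter groups with HAVING COUNT(*) > 1

Corrected query:
SELECT name FROM employees GROUP BY name HAVING COUNT(*) > 1

Result:
name
----
Eve 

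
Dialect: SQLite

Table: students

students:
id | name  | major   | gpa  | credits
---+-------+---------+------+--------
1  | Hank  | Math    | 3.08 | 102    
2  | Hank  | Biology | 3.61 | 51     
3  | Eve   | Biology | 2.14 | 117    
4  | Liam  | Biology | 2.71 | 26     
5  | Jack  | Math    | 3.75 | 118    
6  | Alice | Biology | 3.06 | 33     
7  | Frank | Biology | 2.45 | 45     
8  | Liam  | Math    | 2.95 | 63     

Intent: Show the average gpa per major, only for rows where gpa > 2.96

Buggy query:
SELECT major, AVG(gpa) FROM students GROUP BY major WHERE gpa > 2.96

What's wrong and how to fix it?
Bug: Row-level WHERE must come before GROUP BY in the clause order

Fix: Place WHERE between FROM and GROUP BY

Corrected query:
SELECT major, AVG(gpa) FROM students WHERE gpa > 2.96 GROUP BY major

Result:
major   | AVG(gpa)
--------+---------
Biology | 3.335   
Math    | 3.415   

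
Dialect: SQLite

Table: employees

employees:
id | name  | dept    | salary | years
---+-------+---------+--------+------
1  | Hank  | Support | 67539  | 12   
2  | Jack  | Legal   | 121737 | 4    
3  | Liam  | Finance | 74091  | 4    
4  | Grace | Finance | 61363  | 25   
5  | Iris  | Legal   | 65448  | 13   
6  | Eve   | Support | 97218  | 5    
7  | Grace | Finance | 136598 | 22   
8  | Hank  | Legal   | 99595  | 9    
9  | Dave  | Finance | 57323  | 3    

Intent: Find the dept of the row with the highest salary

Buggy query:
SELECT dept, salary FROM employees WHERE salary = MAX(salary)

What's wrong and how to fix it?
Bug: WHERE is evaluated per row; an aggregate over the whole table isn't defined there

Fix: Wrap MAX in a scalar subquery so WHERE compares against a single value

Corrected query:
SELECT dept, salary FROM employees WHERE salary = (SELECT MAX(salary) FROM employees)

Result:
dept    | salary
--------+-------
Finance | 136598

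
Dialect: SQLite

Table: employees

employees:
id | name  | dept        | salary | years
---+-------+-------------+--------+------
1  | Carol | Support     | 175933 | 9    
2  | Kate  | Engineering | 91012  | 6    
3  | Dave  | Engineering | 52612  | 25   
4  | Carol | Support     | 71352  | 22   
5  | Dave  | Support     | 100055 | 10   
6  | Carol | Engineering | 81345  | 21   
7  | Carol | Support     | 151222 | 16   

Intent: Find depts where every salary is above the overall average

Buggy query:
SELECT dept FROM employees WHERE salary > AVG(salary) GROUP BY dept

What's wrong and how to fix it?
Bug: AVG() is an aggregate; it can't sit directly in WHERE

Fix: Compute the overall average in a scalar subquery and compare each group's MIN against it in HAVING

Corrected query:
SELECT dept FROM employees GROUP BY dept HAVING MIN(salary) > (SELECT AVG(salary) FROM employees)

Result:
(no rows)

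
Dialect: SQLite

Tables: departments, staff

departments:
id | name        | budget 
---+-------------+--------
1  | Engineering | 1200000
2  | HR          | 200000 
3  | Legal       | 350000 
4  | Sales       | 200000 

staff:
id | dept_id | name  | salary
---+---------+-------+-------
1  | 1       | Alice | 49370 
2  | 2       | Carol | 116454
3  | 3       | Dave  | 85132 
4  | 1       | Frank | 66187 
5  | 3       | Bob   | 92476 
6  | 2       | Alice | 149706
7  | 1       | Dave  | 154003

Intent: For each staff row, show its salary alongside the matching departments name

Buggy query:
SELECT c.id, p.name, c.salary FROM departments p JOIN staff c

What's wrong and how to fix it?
Bug: JOIN with no ON clause produces a cartesian product; every staff row pairs with every departments row

Fix: Add ON c.dept_id = p.id to the JOIN

Corrected query:
SELECT c.id, p.name, c.salary FROM departments p JOIN staff c ON c.dept_id = p.id

Result:
id | name        | salary
---+-------------+-------
1  | Engineering | 49370 
2  | HR          | 116454
3  | Legal       | 85132 
4  | Engineering | 66187 
5  | Legal       | 92476 
6  | HR          | 149706
7  | Engineering | 154003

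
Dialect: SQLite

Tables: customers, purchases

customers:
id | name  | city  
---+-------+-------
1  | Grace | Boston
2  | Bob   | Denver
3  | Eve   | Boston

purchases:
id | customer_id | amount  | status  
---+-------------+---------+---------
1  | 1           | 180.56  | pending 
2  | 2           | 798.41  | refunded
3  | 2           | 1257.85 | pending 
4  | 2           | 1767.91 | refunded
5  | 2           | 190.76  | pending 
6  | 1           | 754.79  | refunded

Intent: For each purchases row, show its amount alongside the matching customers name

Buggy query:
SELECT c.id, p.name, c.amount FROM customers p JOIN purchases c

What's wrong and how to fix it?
Bug: Missing join condition: each purchases row is matched to all customers rows instead of just its own

Fix: Add ON c.customer_id = p.id to the JOIN

Corrected query:
SELECT c.id, p.name, c.amount FROM customers p JOIN purchases c ON c.customer_id = p.id

Result:
id | name  | amount 
---+-------+--------
1  | Grace | 180.56 
2  | Bob   | 798.41 
3  | Bob   | 1257.85
4  | Bob   | 1767.91
5  | Bob   | 190.76 
6  | Grace | 754.79 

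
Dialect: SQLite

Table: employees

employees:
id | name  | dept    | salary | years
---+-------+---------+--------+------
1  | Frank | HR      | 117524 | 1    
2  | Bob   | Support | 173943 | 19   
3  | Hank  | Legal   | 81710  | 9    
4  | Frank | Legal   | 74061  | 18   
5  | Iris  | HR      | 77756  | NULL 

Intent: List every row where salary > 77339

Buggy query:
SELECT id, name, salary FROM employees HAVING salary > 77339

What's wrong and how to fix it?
Bug: HAVING filters the output of aggregation, but this query has no GROUP BY and no aggregate functions, so SQLite rejects it (HAVING clause on a non-aggregate query); the condition here is per row

Fix: Replace HAVING with WHERE since the condition applies to individual rows

Corrected query:
SELECT id, name, salary FROM employees WHERE salary > 77339

Result:
id | name  | salary
---+-------+-------
1  | Frank | 117524
2  | Bob   | 173943
3  | Hank  | 81710 
5  | Iris  | 77756 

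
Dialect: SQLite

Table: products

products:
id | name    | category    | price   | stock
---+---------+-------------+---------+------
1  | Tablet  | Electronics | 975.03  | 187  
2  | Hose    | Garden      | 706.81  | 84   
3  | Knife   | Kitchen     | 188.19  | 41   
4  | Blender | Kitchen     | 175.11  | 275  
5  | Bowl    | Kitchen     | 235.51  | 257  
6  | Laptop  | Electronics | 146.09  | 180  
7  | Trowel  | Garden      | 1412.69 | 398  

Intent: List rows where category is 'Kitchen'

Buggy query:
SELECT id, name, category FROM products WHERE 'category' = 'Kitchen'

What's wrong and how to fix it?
Bug: Single quotes denote string literals in SQL; the column name is being compared as a constant string

Fix: Remove the quotes around the column name (or use double quotes for an identifier)

Corrected query:
SELECT id, name, category FROM products WHERE category = 'Kitchen'

Result:
id | name    | category
---+---------+---------
3  | Knife   | Kitchen 
4  | Blender | Kitchen 
5  | Bowl    | Kitchen 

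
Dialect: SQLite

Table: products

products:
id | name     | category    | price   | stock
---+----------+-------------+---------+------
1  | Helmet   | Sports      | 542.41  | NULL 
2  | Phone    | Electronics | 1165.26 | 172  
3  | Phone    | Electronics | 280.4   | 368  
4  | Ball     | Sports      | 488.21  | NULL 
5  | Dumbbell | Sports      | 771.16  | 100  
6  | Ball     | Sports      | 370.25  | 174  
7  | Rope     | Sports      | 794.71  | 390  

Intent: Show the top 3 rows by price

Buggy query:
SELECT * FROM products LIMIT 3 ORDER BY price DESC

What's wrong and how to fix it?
Bug: LIMIT must come after ORDER BY

Fix: Sort with ORDER BY, then apply LIMIT

Corrected query:
SELECT * FROM products ORDER BY price DESC LIMIT 3

Result:
id | name     | category    | price   | stock
---+----------+-------------+---------+------
2  | Phone    | Electronics | 1165.26 | 172  
7  | Rope     | Sports      | 794.71  | 390  
5  | Dumbbell | Sports      | 771.16  | 100  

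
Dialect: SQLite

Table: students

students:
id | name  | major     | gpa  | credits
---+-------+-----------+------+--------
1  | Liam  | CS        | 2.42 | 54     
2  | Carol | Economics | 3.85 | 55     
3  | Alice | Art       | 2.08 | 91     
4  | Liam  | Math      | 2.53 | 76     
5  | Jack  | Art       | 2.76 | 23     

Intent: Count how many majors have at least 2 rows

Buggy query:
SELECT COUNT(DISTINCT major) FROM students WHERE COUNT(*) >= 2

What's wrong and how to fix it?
Bug: WHERE filters individual rows, not groups, so a group-level COUNT is invalid there

Fix: Use a subquery that GROUPs and filters with HAVING, then count its rows

Corrected query:
SELECT COUNT(*) FROM (SELECT major FROM students GROUP BY major HAVING COUNT(*) >= 2)

Result:
COUNT(*)
--------
1       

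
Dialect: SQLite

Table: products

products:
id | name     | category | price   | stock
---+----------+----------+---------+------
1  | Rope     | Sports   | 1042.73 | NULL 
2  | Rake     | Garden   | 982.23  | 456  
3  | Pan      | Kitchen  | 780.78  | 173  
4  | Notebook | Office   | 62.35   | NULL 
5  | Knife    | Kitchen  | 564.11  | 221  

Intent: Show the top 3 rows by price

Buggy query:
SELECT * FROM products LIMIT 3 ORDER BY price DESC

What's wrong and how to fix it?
Bug: ORDER BY cannot follow LIMIT; LIMIT is the final clause

Fix: Sort with ORDER BY, then apply LIMIT

Corrected query:
SELECT * FROM products ORDER BY price DESC LIMIT 3

Result:
id | name | category | price   | stock
---+------+----------+---------+------
1  | Rope | Sports   | 1042.73 | NULL 
2  | Rake | Garden   | 982.23  | 456  
3  | Pan  | Kitchen  | 780.78  | 173  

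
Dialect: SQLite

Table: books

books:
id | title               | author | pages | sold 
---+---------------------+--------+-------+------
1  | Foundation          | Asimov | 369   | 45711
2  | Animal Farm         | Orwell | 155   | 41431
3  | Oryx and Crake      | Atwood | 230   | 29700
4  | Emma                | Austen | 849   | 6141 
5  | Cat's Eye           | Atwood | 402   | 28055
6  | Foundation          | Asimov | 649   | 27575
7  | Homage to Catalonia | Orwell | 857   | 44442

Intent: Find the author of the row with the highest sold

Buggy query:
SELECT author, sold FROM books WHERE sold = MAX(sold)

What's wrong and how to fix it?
Bug: MAX(sold) is an aggregate and cannot be used directly in WHERE

Fix: Wrap MAX in a scalar subquery so WHERE compares against a single value

Corrected query:
SELECT author, sold FROM books WHERE sold = (SELECT MAX(sold) FROM books)

Result:
author | sold 
-------+------
Asimov | 45711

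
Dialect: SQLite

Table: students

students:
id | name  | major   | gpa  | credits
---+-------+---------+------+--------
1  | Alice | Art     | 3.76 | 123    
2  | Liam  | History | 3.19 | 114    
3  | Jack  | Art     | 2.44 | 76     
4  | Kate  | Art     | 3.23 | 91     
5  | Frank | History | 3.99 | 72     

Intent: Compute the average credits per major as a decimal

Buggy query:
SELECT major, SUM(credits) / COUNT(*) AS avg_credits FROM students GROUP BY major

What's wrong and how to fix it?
Bug: SUM(credits) and COUNT(*) are both integers; the division truncates the fractional part

Fix: Cast one side to REAL so the division keeps the fractional part

Corrected query:
SELECT major, SUM(credits) * 1.0 / COUNT(*) AS avg_credits FROM students GROUP BY major

Result:
major   | avg_credits
--------+------------
Art     | 96.666667  
History | 93         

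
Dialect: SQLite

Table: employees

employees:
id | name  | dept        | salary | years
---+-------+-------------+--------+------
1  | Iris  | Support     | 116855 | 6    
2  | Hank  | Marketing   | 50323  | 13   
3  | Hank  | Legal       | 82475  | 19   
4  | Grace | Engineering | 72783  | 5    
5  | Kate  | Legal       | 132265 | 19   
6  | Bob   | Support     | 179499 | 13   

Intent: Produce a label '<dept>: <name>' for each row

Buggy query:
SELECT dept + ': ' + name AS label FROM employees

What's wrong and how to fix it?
Bug: SQLite uses || for string concatenation; + coerces text to numbers (yielding 0)

Fix: Replace + with || to concatenate text

Corrected query:
SELECT dept || ': ' || name AS label FROM employees

Result:
label             
------------------
Support: Iris     
Marketing: Hank   
Legal: Hank       
Engineering: Grace
Legal: Kate       
Support: Bob      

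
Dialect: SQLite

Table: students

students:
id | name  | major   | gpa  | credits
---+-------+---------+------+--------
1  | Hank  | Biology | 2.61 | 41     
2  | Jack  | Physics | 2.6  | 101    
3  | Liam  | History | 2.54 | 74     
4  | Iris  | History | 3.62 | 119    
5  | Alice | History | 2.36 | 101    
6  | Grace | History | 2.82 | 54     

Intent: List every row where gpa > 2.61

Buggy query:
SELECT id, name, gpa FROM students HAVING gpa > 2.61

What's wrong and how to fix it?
Bug: HAVING filters the output of aggregation, but this query has no GROUP BY and no aggregate functions, so SQLite rejects it (HAVING clause on a non-aggregate query); the condition here is per row

Fix: Replace HAVING with WHERE since the condition applies to individual rows

Corrected query:
SELECT id, name, gpa FROM students WHERE gpa > 2.61

Result:
id | name  | gpa 
---+-------+-----
4  | Iris  | 3.62
6  | Grace | 2.82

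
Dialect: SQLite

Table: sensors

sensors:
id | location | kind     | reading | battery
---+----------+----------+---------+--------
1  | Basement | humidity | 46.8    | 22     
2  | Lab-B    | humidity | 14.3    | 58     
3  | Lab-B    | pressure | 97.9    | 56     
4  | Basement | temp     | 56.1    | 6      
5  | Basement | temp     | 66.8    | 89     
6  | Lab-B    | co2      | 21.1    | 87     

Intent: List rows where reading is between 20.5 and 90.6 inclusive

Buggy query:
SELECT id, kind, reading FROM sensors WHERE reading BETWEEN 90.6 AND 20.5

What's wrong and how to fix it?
Bug: The bounds are reversed; BETWEEN a AND b requires a <= b to match anything

Fix: Swap the bounds so the smaller value comes first

Corrected query:
SELECT id, kind, reading FROM sensors WHERE reading BETWEEN 20.5 AND 90.6

Result:
id | kind     | reading
---+----------+--------
1  | humidity | 46.8   
4  | temp     | 56.1   
5  | temp     | 66.8   
6  | co2      | 21.1   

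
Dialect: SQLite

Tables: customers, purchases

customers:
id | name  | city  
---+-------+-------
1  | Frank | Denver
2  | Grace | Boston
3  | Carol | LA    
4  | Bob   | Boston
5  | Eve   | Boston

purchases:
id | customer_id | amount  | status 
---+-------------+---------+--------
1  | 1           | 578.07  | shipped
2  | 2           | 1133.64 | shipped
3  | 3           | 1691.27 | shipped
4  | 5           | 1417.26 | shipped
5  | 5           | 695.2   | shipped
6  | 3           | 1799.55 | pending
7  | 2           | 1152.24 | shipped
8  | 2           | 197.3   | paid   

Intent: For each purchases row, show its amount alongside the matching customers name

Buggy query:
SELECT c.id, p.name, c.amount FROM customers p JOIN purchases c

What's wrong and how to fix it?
Bug: JOIN with no ON clause produces a cartesian product; every purchases row pairs with every customers row

Fix: Specify the join condition linking the foreign key to the parent id

Corrected query:
SELECT c.id, p.name, c.amount FROM customers p JOIN purchases c ON c.customer_id = p.id

Result:
id | name  | amount 
---+-------+--------
1  | Frank | 578.07 
2  | Grace | 1133.64
3  | Carol | 1691.27
4  | Eve   | 1417.26
5  | Eve   | 695.2  
6  | Carol | 1799.55
7  | Grace | 1152.24
8  | Grace | 197.3  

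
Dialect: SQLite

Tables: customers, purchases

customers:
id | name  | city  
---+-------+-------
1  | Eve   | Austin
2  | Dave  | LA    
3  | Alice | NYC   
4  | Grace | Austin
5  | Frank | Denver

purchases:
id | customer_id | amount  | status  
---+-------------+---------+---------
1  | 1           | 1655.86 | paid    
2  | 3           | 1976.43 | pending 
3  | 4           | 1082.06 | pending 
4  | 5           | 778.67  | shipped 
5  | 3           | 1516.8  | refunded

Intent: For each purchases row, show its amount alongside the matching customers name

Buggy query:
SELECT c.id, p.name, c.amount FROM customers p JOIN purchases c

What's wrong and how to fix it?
Bug: Missing join condition: each purchases row is matched to all customers rows instead of just its own

Fix: Specify the join condition linking the foreign key to the parent id

Corrected query:
SELECT c.id, p.name, c.amount FROM customers p JOIN purchases c ON c.customer_id = p.id

Result:
id | name  | amount 
---+-------+--------
1  | Eve   | 1655.86
2  | Alice | 1976.43
3  | Grace | 1082.06
4  | Frank | 778.67 
5  | Alice | 1516.8 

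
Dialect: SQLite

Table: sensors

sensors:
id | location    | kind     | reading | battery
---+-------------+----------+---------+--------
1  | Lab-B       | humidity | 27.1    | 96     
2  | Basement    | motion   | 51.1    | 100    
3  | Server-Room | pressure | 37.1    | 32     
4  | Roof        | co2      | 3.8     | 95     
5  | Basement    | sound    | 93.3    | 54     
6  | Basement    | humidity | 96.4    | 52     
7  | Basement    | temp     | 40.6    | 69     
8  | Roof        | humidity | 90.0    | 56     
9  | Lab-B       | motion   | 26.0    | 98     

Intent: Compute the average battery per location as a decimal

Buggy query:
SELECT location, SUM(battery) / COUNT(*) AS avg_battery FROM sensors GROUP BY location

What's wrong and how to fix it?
Bug: Both operands are integers, so '/' performs integer division and truncates

Fix: Cast one side to REAL so the division keeps the fractional part

Corrected query:
SELECT location, SUM(battery) * 1.0 / COUNT(*) AS avg_battery FROM sensors GROUP BY location

Result:
location    | avg_battery
------------+------------
Basement    | 68.75      
Lab-B       | 97         
Roof        | 75.5       
Server-Room | 32         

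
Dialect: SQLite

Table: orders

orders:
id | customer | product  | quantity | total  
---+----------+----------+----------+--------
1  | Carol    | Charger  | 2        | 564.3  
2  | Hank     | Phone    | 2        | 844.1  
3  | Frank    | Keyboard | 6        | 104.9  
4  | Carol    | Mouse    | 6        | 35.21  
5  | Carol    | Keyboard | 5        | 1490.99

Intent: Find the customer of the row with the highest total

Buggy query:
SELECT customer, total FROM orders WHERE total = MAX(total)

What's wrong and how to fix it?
Bug: MAX(total) is an aggregate and cannot be used directly in WHERE

Fix: Use a subquery: WHERE total = (SELECT MAX(total) FROM orders)

Corrected query:
SELECT customer, total FROM orders WHERE total = (SELECT MAX(total) FROM orders)

Result:
customer | total  
---------+--------
Carol    | 1490.99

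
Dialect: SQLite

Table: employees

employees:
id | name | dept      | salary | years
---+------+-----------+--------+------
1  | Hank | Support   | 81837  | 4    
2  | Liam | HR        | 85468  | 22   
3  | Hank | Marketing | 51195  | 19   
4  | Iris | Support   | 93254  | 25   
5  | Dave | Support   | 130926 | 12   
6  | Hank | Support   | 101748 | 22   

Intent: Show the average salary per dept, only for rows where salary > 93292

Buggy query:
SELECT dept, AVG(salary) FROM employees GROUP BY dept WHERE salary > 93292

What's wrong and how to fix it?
Bug: WHERE cannot follow GROUP BY

Fix: Move the WHERE clause before GROUP BY

Corrected query:
SELECT dept, AVG(salary) FROM employees WHERE salary > 93292 GROUP BY dept

Result:
dept    | AVG(salary)
--------+------------
Support | 116337     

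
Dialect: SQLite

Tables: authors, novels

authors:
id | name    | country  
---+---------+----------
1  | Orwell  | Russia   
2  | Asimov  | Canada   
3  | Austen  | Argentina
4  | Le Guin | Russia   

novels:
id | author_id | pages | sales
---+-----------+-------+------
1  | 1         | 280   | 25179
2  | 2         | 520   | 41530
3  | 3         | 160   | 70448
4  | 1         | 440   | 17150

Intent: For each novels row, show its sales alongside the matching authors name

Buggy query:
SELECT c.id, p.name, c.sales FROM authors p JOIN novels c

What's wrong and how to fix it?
Bug: JOIN with no ON clause produces a cartesian product; every novels row pairs with every authors row

Fix: Specify the join condition linking the foreign key to the parent id

Corrected query:
SELECT c.id, p.name, c.sales FROM authors p JOIN novels c ON c.author_id = p.id

Result:
id | name   | sales
---+--------+------
1  | Orwell | 25179
2  | Asimov | 41530
3  | Austen | 70448
4  | Orwell | 17150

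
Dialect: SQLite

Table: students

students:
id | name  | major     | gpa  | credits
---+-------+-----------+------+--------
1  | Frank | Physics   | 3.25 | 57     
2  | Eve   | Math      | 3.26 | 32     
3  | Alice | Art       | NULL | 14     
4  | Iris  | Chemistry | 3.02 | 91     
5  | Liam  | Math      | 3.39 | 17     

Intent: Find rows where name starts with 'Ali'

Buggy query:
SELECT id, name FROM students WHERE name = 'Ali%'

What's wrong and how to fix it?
Bug: '=' compares the literal string including the % character; pattern matching needs LIKE

Fix: Use LIKE for wildcard pattern matching

Corrected query:
SELECT id, name FROM students WHERE name LIKE 'Ali%'

Result:
id | name 
---+------
3  | Alice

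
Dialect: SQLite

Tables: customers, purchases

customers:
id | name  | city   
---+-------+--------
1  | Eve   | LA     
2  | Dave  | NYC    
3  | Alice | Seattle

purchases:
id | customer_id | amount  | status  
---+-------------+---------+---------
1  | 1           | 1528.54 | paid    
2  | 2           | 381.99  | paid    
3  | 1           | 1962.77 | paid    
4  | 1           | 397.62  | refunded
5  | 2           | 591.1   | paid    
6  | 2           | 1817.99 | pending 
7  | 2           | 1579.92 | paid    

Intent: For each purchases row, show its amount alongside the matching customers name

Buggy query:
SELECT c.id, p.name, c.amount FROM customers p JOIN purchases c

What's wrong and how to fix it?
Bug: Missing join condition: each purchases row is matched to all customers rows instead of just its own

Fix: Add ON c.customer_id = p.id to the JOIN

Corrected query:
SELECT c.id, p.name, c.amount FROM customers p JOIN purchases c ON c.customer_id = p.id

Result:
id | name | amount 
---+------+--------
1  | Eve  | 1528.54
2  | Dave | 381.99 
3  | Eve  | 1962.77
4  | Eve  | 397.62 
5  | Dave | 591.1  
6  | Dave | 1817.99
7  | Dave | 1579.92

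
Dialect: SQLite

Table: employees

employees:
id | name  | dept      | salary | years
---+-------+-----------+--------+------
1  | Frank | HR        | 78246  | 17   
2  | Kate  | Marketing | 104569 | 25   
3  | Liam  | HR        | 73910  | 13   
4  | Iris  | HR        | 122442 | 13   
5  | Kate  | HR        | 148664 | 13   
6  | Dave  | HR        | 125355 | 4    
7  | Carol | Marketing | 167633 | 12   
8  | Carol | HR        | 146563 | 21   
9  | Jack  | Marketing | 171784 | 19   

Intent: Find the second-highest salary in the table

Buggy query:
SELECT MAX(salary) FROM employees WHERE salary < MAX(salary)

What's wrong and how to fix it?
Bug: MAX(salary) on the right of the comparison is an aggregate-in-WHERE error

Fix: Compute the overall MAX in a subquery, then take MAX of rows below it

Corrected query:
SELECT MAX(salary) FROM employees WHERE salary < (SELECT MAX(salary) FROM employees)

Result:
MAX(salary)
-----------
167633     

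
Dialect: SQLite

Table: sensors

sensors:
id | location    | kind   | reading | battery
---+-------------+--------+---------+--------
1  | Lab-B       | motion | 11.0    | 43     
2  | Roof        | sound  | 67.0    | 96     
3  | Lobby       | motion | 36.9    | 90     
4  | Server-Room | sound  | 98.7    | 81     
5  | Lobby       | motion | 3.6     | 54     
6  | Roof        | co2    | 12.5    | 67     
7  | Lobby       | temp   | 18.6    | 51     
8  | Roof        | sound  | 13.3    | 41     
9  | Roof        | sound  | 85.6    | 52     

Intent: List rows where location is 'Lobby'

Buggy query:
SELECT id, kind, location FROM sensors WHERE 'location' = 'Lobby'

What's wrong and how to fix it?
Bug: Single quotes denote string literals in SQL; the column name is being compared as a constant string

Fix: Remove the quotes around the column name (or use double quotes for an identifier)

Corrected query:
SELECT id, kind, location FROM sensors WHERE location = 'Lobby'

Result:
id | kind   | location
---+--------+---------
3  | motion | Lobby   
5  | motion | Lobby   
7  | temp   | Lobby   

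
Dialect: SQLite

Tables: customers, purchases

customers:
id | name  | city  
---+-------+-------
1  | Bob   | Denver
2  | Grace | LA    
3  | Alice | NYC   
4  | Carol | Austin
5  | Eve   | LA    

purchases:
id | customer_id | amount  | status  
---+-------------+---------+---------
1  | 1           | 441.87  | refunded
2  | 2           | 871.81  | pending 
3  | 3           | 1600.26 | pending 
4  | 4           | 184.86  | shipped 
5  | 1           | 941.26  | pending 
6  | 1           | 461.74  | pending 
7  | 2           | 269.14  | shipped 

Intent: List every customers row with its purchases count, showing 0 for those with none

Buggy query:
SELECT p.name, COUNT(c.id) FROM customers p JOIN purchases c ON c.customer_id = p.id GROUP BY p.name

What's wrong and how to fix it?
Bug: INNER JOIN drops customers rows that have no matching purchases rows

Fix: Use LEFT JOIN so parents without children still appear (COUNT(c.id) gives 0)

Corrected query:
SELECT p.name, COUNT(c.id) FROM customers p LEFT JOIN purchases c ON c.customer_id = p.id GROUP BY p.name

Result:
name  | COUNT(c.id)
------+------------
Alice | 1          
Bob   | 3          
Carol | 1          
Eve   | 0          
Grace | 2          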